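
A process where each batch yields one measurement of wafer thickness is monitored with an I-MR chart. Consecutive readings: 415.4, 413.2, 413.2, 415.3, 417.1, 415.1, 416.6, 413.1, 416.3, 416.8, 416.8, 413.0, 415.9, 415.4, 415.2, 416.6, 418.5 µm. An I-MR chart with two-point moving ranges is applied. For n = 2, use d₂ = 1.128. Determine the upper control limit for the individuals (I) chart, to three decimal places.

420.071

X̄ = (415.4 + 413.2 + 413.2 + 415.3 + 417.1 + 415.1 + 416.6 + 413.1 + 416.3 + 416.8 + 416.8 + 413.0 + 415.9 + 415.4 + 415.2 + 416.6 + 418.5) / 17 = 415.5000
Moving ranges: 2.2, 0.0, 2.1, 1.8, 2.0, 1.5, 3.5, 3.2, 0.5, 0.0, 3.8, 2.9, 0.5, 0.2, 1.4, 1.9; M̄R̄ = 27.5000 / 16 = 1.7188
UCL = X̄ + 3·M̄R̄/d₂ = 415.5000 + 3 × 1.7188 / 1.128 = 420.0711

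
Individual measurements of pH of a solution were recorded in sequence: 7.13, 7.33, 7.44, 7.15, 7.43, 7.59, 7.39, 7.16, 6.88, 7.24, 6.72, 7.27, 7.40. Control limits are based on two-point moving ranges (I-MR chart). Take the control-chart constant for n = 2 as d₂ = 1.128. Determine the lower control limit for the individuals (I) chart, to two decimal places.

6.51

X̄ = (7.13 + 7.33 + 7.44 + 7.15 + 7.43 + 7.59 + 7.39 + 7.16 + 6.88 + 7.24 + 6.72 + 7.27 + 7.40) / 13 = 7.2408
Moving ranges: 0.20, 0.11, 0.29, 0.28, 0.16, 0.20, 0.23, 0.28, 0.36, 0.52, 0.55, 0.13; M̄R̄ = 3.3100 / 12 = 0.2758
LCL = X̄ − 3·M̄R̄/d₂ = 7.2408 − 3 × 0.2758 / 1.128 = 6.5072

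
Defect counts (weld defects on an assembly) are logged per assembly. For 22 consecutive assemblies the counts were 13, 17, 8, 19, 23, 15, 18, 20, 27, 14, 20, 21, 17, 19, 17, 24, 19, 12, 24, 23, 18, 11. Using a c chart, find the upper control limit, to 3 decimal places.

c̄ = (13 + 17 + 8 + 19 + 23 + 15 + 18 + 20 + 27 + 14 + 20 + 21 + 17 + 19 + 17 + 24 + 19 + 12 + 24 + 23 + 18 + 11) / 22 = 399 / 22 = 18.1364
UCL = c̄ + 3√c̄ = 18.1364 + 3 × √18.1364 = 18.1364 + 3 × 4.2587 = 30.9124

30.912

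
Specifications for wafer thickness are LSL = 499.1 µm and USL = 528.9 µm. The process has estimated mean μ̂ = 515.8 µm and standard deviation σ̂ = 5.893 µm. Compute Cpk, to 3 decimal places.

Cpu = (USL − μ̂) / (3σ̂) = (528.9 − 515.8) / (3 × 5.893) = 0.7410; Cpl = (μ̂ − LSL) / (3σ̂) = (515.8 − 499.1) / (3 × 5.893) = 0.9446; Cpk = min(Cpu, Cpl) = 0.7410

0.741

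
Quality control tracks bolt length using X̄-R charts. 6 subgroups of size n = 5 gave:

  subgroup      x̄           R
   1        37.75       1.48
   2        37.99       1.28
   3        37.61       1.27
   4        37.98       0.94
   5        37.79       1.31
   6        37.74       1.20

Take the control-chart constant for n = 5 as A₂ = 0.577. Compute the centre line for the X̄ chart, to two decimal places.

X̄̄ = (37.75 + 37.99 + 37.61 + 37.98 + 37.79 + 37.74) / 6 = 226.8600 / 6 = 37.8100
CL = X̄̄ = 37.8100

37.81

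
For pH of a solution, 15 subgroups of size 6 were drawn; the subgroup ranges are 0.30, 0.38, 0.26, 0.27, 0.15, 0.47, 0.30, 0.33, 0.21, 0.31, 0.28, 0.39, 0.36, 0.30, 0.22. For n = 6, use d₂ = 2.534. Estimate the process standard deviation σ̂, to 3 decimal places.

R̄ = (0.30 + 0.38 + 0.26 + 0.27 + 0.15 + 0.47 + 0.30 + 0.33 + 0.21 + 0.31 + 0.28 + 0.39 + 0.36 + 0.30 + 0.22) / 15 = 0.3020
σ̂ = R̄ / d₂ = 0.3020 / 2.534 = 0.1192

0.119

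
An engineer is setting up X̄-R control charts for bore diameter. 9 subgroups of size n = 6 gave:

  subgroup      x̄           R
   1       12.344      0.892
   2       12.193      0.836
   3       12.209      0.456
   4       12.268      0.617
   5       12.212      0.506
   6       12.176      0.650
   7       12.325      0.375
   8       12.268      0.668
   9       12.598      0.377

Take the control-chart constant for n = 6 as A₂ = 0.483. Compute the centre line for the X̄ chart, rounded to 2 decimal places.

12.29

X̄̄ = (12.344 + 12.193 + 12.209 + 12.268 + 12.212 + 12.176 + 12.325 + 12.268 + 12.598) / 9 = 110.5930 / 9 = 12.2881
CL = X̄̄ = 12.2881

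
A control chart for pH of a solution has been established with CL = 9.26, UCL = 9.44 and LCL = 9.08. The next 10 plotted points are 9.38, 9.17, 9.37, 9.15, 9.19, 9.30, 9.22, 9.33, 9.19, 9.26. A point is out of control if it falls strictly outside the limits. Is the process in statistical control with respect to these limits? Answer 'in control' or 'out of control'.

in control

All 10 points lie within [9.08, 9.44].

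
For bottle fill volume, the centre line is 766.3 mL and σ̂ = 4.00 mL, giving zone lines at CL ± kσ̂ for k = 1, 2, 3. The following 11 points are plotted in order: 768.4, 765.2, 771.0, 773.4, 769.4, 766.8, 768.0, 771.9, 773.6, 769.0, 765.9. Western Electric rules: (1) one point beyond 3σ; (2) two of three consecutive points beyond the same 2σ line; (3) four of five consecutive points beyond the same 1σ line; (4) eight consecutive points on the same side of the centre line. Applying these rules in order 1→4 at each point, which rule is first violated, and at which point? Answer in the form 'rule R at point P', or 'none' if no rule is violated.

Zone of each point (C = within 1σ̂, B = 1σ̂–2σ̂, A = 2σ̂–3σ̂, * = beyond 3σ̂; sign = side of CL): 1:+C, 2:-C, 3:+B, 4:+B, 5:+C, 6:+C, 7:+C, 8:+B, 9:+B, 10:+C, 11:-C
Rule 4 (eight consecutive points on the same side of the centre line) is satisfied at point 10.

rule 4 at point 10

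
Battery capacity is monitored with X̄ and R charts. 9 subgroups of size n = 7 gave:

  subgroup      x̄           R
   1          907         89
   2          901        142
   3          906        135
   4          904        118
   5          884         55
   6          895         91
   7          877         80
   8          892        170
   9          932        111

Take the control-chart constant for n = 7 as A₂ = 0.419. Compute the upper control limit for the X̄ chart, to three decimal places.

X̄̄ = (907 + 901 + 906 + 904 + 884 + 895 + 877 + 892 + 932) / 9 = 8098.0000 / 9 = 899.7778
R̄ = (89 + 142 + 135 + 118 + 55 + 91 + 80 + 170 + 111) / 9 = 991.0000 / 9 = 110.1111
UCL = X̄̄ + A₂·R̄ = 899.7778 + 0.419 × 110.1111 = 945.9143

945.914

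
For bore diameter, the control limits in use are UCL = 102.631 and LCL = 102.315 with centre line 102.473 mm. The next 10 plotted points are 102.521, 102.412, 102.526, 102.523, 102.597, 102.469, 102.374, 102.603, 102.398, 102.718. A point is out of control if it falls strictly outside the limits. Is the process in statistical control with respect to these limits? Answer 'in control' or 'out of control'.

out of control

Compare each point to [102.315, 102.631]: sample 10 = 102.718 > UCL.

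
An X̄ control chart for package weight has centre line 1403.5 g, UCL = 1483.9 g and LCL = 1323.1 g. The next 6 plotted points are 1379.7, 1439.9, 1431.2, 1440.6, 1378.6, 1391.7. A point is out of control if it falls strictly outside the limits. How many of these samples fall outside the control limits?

0

All 6 points lie within [1323.1, 1483.9].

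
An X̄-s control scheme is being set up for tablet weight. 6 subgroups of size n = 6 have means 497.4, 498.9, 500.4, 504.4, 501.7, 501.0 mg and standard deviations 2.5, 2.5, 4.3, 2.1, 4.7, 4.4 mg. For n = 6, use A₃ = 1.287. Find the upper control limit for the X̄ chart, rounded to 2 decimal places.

505.03

X̄̄ = (497.4 + 498.9 + 500.4 + 504.4 + 501.7 + 501.0) / 6 = 500.6333
s̄ = (2.5 + 2.5 + 4.3 + 2.1 + 4.7 + 4.4) / 6 = 3.4167
UCL = X̄̄ + A₃·s̄ = 500.6333 + 1.287 × 3.4167 = 505.0306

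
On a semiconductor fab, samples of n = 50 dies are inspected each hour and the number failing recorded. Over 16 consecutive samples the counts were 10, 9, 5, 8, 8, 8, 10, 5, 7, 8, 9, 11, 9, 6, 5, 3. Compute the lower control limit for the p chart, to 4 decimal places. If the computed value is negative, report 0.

0.0000

p̄ = Σdᵢ / (k·n) = 121 / (16 × 50) = 0.15125
LCL = p̄ − 3·√(p̄(1−p̄)/n) = 0.15125 − 3 × 0.05067 = -0.00076 → 0 (negative, so LCL = 0)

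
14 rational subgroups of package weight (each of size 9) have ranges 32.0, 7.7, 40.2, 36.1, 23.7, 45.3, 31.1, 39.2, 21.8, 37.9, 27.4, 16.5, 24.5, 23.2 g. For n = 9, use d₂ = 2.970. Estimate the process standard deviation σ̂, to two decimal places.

R̄ = (32.0 + 7.7 + 40.2 + 36.1 + 23.7 + 45.3 + 31.1 + 39.2 + 21.8 + 37.9 + 27.4 + 16.5 + 24.5 + 23.2) / 14 = 29.0429
σ̂ = R̄ / d₂ = 29.0429 / 2.970 = 9.7787

9.78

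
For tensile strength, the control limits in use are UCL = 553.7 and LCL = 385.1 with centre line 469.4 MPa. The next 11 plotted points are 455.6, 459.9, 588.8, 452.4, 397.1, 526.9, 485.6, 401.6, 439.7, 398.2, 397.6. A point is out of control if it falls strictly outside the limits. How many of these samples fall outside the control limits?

1

Compare each point to [385.1, 553.7]: sample 3 = 588.8 > UCL.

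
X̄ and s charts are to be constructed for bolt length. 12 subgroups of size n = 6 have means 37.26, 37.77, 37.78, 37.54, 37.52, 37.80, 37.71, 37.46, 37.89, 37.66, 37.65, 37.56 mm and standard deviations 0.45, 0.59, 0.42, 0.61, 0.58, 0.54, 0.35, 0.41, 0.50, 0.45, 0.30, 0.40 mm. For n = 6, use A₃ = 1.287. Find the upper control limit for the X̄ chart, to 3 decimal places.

38.234

X̄̄ = (37.26 + 37.77 + 37.78 + 37.54 + 37.52 + 37.80 + 37.71 + 37.46 + 37.89 + 37.66 + 37.65 + 37.56) / 12 = 37.6333
s̄ = (0.45 + 0.59 + 0.42 + 0.61 + 0.58 + 0.54 + 0.35 + 0.41 + 0.50 + 0.45 + 0.30 + 0.40) / 12 = 0.4667
UCL = X̄̄ + A₃·s̄ = 37.6333 + 1.287 × 0.4667 = 38.2339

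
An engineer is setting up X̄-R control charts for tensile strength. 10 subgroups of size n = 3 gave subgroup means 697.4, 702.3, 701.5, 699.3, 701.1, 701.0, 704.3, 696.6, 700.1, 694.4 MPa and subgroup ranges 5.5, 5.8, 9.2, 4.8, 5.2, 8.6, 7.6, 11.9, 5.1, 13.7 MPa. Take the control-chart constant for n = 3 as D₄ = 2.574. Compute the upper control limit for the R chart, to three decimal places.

R̄ = (5.5 + 5.8 + 9.2 + 4.8 + 5.2 + 8.6 + 7.6 + 11.9 + 5.1 + 13.7) / 10 = 77.4000 / 10 = 7.7400
UCL_R = D₄·R̄ = 2.574 × 7.7400 = 19.9228

19.923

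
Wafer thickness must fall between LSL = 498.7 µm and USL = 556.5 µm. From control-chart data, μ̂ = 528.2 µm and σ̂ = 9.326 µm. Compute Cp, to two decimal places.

Cp = (USL − LSL) / (6σ̂) = (556.5 − 498.7) / (6 × 9.326) = 57.8000 / 55.9560 = 1.0330

1.03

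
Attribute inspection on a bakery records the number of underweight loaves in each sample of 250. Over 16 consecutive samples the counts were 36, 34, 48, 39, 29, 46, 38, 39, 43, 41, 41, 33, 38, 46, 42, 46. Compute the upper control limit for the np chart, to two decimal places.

57.32

p̄ = Σdᵢ / (k·n) = 639 / (16 × 250) = 0.15975
UCL = np̄ + 3·√(np̄(1−p̄)) = 39.9375 + 3 × √(39.9375×0.84025) = 39.9375 + 3 × 5.7929 = 57.3161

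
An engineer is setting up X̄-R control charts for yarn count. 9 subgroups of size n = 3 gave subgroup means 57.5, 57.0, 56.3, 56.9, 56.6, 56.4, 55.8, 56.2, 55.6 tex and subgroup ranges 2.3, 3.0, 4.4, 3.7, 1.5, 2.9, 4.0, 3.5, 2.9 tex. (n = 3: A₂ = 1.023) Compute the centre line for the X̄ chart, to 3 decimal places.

56.478

X̄̄ = (57.5 + 57.0 + 56.3 + 56.9 + 56.6 + 56.4 + 55.8 + 56.2 + 55.6) / 9 = 508.3000 / 9 = 56.4778
CL = X̄̄ = 56.4778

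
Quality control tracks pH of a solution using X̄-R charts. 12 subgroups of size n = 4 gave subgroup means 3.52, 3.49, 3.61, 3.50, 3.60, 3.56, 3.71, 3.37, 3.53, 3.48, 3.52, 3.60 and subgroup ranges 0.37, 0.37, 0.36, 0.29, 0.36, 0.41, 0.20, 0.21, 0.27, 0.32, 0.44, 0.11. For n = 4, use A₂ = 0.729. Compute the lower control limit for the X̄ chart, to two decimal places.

3.32

X̄̄ = (3.52 + 3.49 + 3.61 + 3.50 + 3.60 + 3.56 + 3.71 + 3.37 + 3.53 + 3.48 + 3.52 + 3.60) / 12 = 42.4900 / 12 = 3.5408
R̄ = (0.37 + 0.37 + 0.36 + 0.29 + 0.36 + 0.41 + 0.20 + 0.21 + 0.27 + 0.32 + 0.44 + 0.11) / 12 = 3.7100 / 12 = 0.3092
LCL = X̄̄ − A₂·R̄ = 3.5408 − 0.729 × 0.3092 = 3.3155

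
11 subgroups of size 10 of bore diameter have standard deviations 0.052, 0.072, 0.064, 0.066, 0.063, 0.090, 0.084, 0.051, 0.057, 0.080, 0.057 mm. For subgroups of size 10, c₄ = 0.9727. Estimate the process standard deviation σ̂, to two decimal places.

0.07

s̄ = (0.052 + 0.072 + 0.064 + 0.066 + 0.063 + 0.090 + 0.084 + 0.051 + 0.057 + 0.080 + 0.057) / 11 = 0.0669
σ̂ = s̄ / c₄ = 0.0669 / 0.9727 = 0.0688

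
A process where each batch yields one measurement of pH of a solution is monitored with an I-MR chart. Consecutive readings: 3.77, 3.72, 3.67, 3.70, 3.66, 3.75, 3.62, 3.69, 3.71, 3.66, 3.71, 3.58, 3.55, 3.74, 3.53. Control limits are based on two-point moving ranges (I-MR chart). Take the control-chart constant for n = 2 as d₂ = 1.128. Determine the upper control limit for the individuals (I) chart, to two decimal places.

3.89

X̄ = (3.77 + 3.72 + 3.67 + 3.70 + 3.66 + 3.75 + 3.62 + 3.69 + 3.71 + 3.66 + 3.71 + 3.58 + 3.55 + 3.74 + 3.53) / 15 = 3.6707
Moving ranges: 0.05, 0.05, 0.03, 0.04, 0.09, 0.13, 0.07, 0.02, 0.05, 0.05, 0.13, 0.03, 0.19, 0.21; M̄R̄ = 1.1400 / 14 = 0.0814
UCL = X̄ + 3·M̄R̄/d₂ = 3.6707 + 3 × 0.0814 / 1.128 = 3.8872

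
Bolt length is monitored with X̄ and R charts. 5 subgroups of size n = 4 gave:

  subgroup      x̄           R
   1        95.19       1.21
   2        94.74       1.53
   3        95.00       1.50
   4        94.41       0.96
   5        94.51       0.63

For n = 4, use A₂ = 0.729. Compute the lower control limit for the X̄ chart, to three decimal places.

93.920

X̄̄ = (95.19 + 94.74 + 95.00 + 94.41 + 94.51) / 5 = 473.8500 / 5 = 94.7700
R̄ = (1.21 + 1.53 + 1.50 + 0.96 + 0.63) / 5 = 5.8300 / 5 = 1.1660
LCL = X̄̄ − A₂·R̄ = 94.7700 − 0.729 × 1.1660 = 93.9200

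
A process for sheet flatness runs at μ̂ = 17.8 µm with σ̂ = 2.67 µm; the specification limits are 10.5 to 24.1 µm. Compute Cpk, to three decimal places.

0.787

Cpu = (USL − μ̂) / (3σ̂) = (24.1 − 17.8) / (3 × 2.67) = 0.7865; Cpl = (μ̂ − LSL) / (3σ̂) = (17.8 − 10.5) / (3 × 2.67) = 0.9114; Cpk = min(Cpu, Cpl) = 0.7865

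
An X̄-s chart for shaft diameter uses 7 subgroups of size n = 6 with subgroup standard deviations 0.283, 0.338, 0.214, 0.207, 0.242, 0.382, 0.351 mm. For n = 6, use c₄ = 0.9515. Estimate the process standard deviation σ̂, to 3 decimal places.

0.303

s̄ = (0.283 + 0.338 + 0.214 + 0.207 + 0.242 + 0.382 + 0.351) / 7 = 0.2881
σ̂ = s̄ / c₄ = 0.2881 / 0.9515 = 0.3028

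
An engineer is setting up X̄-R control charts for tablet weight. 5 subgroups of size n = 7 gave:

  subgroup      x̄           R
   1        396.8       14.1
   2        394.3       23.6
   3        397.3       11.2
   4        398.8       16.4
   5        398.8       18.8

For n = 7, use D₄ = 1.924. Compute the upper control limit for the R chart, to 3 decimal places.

32.362

R̄ = (14.1 + 23.6 + 11.2 + 16.4 + 18.8) / 5 = 84.1000 / 5 = 16.8200
UCL_R = D₄·R̄ = 1.924 × 16.8200 = 32.3617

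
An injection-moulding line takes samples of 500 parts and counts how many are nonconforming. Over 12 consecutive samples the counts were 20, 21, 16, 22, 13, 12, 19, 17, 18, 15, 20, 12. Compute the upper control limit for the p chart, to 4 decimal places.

p̄ = Σdᵢ / (k·n) = 205 / (12 × 500) = 0.03417
UCL = p̄ + 3·√(p̄(1−p̄)/n) = 0.03417 + 3 × √(0.03417×0.96583/500) = 0.03417 + 3 × 0.00812 = 0.05854

0.0585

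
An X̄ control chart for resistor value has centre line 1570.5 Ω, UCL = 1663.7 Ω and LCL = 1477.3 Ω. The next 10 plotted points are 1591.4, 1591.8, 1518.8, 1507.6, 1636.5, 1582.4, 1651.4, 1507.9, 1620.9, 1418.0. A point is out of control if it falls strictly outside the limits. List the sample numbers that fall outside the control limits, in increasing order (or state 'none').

10

Compare each point to [1477.3, 1663.7]: sample 10 = 1418.0 < LCL.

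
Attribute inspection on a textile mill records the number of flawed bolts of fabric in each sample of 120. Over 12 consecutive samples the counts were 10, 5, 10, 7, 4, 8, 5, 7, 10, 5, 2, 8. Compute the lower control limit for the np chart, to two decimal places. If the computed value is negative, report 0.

0.00

p̄ = Σdᵢ / (k·n) = 81 / (12 × 120) = 0.05625
LCL = np̄ − 3·√(np̄(1−p̄)) = 6.7500 − 3 × 2.5239 = -0.8218 → 0 (negative, so LCL = 0)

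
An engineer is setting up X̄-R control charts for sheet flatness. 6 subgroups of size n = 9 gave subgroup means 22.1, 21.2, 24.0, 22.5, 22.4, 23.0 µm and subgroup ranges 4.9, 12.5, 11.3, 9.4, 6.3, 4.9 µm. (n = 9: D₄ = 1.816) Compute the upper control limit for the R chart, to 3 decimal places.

R̄ = (4.9 + 12.5 + 11.3 + 9.4 + 6.3 + 4.9) / 6 = 49.3000 / 6 = 8.2167
UCL_R = D₄·R̄ = 1.816 × 8.2167 = 14.9215

14.921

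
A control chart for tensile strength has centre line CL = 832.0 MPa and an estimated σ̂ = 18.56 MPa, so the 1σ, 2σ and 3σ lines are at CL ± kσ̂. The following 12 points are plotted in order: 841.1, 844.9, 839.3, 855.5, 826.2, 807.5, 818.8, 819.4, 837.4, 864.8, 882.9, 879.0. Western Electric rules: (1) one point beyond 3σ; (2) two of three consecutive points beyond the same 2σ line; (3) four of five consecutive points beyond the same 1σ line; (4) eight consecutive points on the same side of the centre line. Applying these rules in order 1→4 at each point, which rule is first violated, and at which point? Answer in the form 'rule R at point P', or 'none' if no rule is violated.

rule 2 at point 12

Zone of each point (C = within 1σ̂, B = 1σ̂–2σ̂, A = 2σ̂–3σ̂, * = beyond 3σ̂; sign = side of CL): 1:+C, 2:+C, 3:+C, 4:+B, 5:-C, 6:-B, 7:-C, 8:-C, 9:+C, 10:+B, 11:+A, 12:+A
Rule 2 (two of three consecutive points beyond the same 2σ limit) is satisfied at point 12.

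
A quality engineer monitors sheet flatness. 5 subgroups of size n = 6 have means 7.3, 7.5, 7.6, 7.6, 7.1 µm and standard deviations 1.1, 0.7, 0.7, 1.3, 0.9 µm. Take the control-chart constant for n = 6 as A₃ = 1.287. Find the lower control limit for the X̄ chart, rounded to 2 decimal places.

6.21

X̄̄ = (7.3 + 7.5 + 7.6 + 7.6 + 7.1) / 5 = 7.4200
s̄ = (1.1 + 0.7 + 0.7 + 1.3 + 0.9) / 5 = 0.9400
LCL = X̄̄ − A₃·s̄ = 7.4200 − 1.287 × 0.9400 = 6.2102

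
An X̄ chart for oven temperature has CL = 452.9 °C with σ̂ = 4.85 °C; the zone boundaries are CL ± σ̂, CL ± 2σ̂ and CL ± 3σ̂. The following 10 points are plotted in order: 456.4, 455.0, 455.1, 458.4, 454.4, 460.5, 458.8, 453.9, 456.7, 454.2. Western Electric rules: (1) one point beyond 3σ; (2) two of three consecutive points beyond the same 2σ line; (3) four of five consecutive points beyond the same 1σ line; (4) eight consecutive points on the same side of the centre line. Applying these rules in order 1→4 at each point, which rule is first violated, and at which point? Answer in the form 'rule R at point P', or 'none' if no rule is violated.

Zone of each point (C = within 1σ̂, B = 1σ̂–2σ̂, A = 2σ̂–3σ̂, * = beyond 3σ̂; sign = side of CL): 1:+C, 2:+C, 3:+C, 4:+B, 5:+C, 6:+B, 7:+B, 8:+C, 9:+C, 10:+C
Rule 4 (eight consecutive points on the same side of the centre line) is satisfied at point 8.

rule 4 at point 8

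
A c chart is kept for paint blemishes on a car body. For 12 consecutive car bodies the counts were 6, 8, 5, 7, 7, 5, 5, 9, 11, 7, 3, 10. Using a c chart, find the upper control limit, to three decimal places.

c̄ = (6 + 8 + 5 + 7 + 7 + 5 + 5 + 9 + 11 + 7 + 3 + 10) / 12 = 83 / 12 = 6.9167
UCL = c̄ + 3√c̄ = 6.9167 + 3 × √6.9167 = 6.9167 + 3 × 2.6300 = 14.8065

14.807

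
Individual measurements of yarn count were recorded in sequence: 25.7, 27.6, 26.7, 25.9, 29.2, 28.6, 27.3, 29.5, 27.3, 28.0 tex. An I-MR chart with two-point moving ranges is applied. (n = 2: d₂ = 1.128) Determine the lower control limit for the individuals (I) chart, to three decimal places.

23.472

X̄ = (25.7 + 27.6 + 26.7 + 25.9 + 29.2 + 28.6 + 27.3 + 29.5 + 27.3 + 28.0) / 10 = 27.5800
Moving ranges: 1.9, 0.9, 0.8, 3.3, 0.6, 1.3, 2.2, 2.2, 0.7; M̄R̄ = 13.9000 / 9 = 1.5444
LCL = X̄ − 3·M̄R̄/d₂ = 27.5800 − 3 × 1.5444 / 1.128 = 23.4724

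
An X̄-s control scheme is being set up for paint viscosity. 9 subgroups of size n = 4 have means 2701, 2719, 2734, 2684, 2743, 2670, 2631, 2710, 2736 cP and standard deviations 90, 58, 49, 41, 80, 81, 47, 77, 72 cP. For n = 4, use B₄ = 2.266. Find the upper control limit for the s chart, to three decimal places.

s̄ = (90 + 58 + 49 + 41 + 80 + 81 + 47 + 77 + 72) / 9 = 66.1111
UCL_s = B₄·s̄ = 2.266 × 66.1111 = 149.8078

149.808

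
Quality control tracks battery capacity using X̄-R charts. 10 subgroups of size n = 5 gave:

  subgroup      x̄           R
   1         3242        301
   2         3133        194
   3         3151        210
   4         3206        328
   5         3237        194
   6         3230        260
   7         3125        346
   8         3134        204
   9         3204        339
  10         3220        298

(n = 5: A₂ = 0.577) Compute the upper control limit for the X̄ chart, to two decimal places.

X̄̄ = (3242 + 3133 + 3151 + 3206 + 3237 + 3230 + 3125 + 3134 + 3204 + 3220) / 10 = 31882.0000 / 10 = 3188.2000
R̄ = (301 + 194 + 210 + 328 + 194 + 260 + 346 + 204 + 339 + 298) / 10 = 2674.0000 / 10 = 267.4000
UCL = X̄̄ + A₂·R̄ = 3188.2000 + 0.577 × 267.4000 = 3342.4898

3342.49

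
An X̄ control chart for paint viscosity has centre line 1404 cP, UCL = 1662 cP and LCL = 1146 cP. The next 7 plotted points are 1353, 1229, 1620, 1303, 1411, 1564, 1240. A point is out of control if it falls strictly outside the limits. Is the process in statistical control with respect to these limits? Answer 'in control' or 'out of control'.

in control

All 7 points lie within [1146, 1662].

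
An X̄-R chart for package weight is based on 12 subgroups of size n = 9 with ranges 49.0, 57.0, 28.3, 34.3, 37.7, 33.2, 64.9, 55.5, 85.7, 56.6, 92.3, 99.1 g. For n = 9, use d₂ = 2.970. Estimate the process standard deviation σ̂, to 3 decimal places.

R̄ = (49.0 + 57.0 + 28.3 + 34.3 + 37.7 + 33.2 + 64.9 + 55.5 + 85.7 + 56.6 + 92.3 + 99.1) / 12 = 57.8000
σ̂ = R̄ / d₂ = 57.8000 / 2.970 = 19.4613

19.461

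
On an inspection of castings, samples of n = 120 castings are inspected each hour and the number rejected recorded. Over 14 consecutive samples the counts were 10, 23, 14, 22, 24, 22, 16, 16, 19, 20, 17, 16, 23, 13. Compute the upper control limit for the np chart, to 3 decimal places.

p̄ = Σdᵢ / (k·n) = 255 / (14 × 120) = 0.15179
UCL = np̄ + 3·√(np̄(1−p̄)) = 18.2143 + 3 × √(18.2143×0.84821) = 18.2143 + 3 × 3.9306 = 30.0061

30.006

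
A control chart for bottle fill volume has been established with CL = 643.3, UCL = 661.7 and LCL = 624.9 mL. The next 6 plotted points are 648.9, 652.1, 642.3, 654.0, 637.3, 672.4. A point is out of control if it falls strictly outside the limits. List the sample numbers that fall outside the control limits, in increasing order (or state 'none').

6

Compare each point to [624.9, 661.7]: sample 6 = 672.4 > UCL.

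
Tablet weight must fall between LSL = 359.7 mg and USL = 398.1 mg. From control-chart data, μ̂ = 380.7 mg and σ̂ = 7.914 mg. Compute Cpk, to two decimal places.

Cpu = (USL − μ̂) / (3σ̂) = (398.1 − 380.7) / (3 × 7.914) = 0.7329; Cpl = (μ̂ − LSL) / (3σ̂) = (380.7 − 359.7) / (3 × 7.914) = 0.8845; Cpk = min(Cpu, Cpl) = 0.7329

0.73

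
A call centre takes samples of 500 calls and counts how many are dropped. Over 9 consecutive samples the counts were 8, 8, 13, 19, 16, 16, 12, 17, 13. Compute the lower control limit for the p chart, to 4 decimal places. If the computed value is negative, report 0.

p̄ = Σdᵢ / (k·n) = 122 / (9 × 500) = 0.02711
LCL = p̄ − 3·√(p̄(1−p̄)/n) = 0.02711 − 3 × 0.00726 = 0.00532

0.0053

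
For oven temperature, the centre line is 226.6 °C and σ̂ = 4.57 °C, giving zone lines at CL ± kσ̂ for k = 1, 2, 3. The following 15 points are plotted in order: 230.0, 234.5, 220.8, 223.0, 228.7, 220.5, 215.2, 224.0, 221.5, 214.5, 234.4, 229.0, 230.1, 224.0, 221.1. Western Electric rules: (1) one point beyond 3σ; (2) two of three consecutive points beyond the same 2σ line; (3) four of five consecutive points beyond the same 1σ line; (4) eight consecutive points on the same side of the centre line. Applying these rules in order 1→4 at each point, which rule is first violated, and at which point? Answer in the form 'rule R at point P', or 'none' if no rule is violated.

Zone of each point (C = within 1σ̂, B = 1σ̂–2σ̂, A = 2σ̂–3σ̂, * = beyond 3σ̂; sign = side of CL): 1:+C, 2:+B, 3:-B, 4:-C, 5:+C, 6:-B, 7:-A, 8:-C, 9:-B, 10:-A, 11:+B, 12:+C, 13:+C, 14:-C, 15:-B
Rule 3 (four of five consecutive points beyond the same 1σ limit) is satisfied at point 10.

rule 3 at point 10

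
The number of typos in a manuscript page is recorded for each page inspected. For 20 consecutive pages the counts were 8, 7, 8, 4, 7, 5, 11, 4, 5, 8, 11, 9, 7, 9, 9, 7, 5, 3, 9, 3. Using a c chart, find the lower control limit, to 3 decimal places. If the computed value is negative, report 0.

0.000

c̄ = (8 + 7 + 8 + 4 + 7 + 5 + 11 + 4 + 5 + 8 + 11 + 9 + 7 + 9 + 9 + 7 + 5 + 3 + 9 + 3) / 20 = 139 / 20 = 6.9500
LCL = c̄ − 3√c̄ = 6.9500 − 3 × 2.6363 = -0.9589 → 0 (cannot be negative)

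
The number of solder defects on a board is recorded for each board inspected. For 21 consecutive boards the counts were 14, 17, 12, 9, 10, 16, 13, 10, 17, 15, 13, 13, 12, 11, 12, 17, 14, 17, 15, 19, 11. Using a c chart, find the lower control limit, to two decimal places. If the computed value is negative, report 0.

c̄ = (14 + 17 + 12 + 9 + 10 + 16 + 13 + 10 + 17 + 15 + 13 + 13 + 12 + 11 + 12 + 17 + 14 + 17 + 15 + 19 + 11) / 21 = 287 / 21 = 13.6667
LCL = c̄ − 3√c̄ = 13.6667 − 3 × 3.6968 = 2.5761

2.58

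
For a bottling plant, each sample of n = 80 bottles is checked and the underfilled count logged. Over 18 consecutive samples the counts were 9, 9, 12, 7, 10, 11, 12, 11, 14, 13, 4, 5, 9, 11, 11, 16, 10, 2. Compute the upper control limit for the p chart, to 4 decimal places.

p̄ = Σdᵢ / (k·n) = 176 / (18 × 80) = 0.12222
UCL = p̄ + 3·√(p̄(1−p̄)/n) = 0.12222 + 3 × √(0.12222×0.87778/80) = 0.12222 + 3 × 0.03662 = 0.23208

0.2321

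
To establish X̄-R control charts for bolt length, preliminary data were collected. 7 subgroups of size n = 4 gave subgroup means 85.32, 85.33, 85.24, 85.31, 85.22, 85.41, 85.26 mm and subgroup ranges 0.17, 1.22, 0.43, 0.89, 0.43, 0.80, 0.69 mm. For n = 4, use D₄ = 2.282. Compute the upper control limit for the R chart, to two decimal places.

1.51

R̄ = (0.17 + 1.22 + 0.43 + 0.89 + 0.43 + 0.80 + 0.69) / 7 = 4.6300 / 7 = 0.6614
UCL_R = D₄·R̄ = 2.282 × 0.6614 = 1.5094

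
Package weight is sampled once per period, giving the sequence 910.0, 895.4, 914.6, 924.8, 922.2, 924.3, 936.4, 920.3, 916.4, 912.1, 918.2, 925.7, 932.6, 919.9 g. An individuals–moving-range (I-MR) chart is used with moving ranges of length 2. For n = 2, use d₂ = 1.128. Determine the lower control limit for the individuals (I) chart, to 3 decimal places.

X̄ = (910.0 + 895.4 + 914.6 + 924.8 + 922.2 + 924.3 + 936.4 + 920.3 + 916.4 + 912.1 + 918.2 + 925.7 + 932.6 + 919.9) / 14 = 919.4929
Moving ranges: 14.6, 19.2, 10.2, 2.6, 2.1, 12.1, 16.1, 3.9, 4.3, 6.1, 7.5, 6.9, 12.7; M̄R̄ = 118.3000 / 13 = 9.1000
LCL = X̄ − 3·M̄R̄/d₂ = 919.4929 − 3 × 9.1000 / 1.128 = 895.2907

895.291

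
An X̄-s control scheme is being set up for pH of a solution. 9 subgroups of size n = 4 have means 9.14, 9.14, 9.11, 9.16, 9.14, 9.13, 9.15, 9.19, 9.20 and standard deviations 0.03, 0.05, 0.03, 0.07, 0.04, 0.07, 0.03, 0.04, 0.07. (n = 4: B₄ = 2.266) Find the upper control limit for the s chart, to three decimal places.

0.108

s̄ = (0.03 + 0.05 + 0.03 + 0.07 + 0.04 + 0.07 + 0.03 + 0.04 + 0.07) / 9 = 0.0478
UCL_s = B₄·s̄ = 2.266 × 0.0478 = 0.1083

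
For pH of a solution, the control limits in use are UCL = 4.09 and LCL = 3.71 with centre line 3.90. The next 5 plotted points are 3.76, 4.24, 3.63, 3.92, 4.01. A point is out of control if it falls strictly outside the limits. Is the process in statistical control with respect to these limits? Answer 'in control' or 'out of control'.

Compare each point to [3.71, 4.09]: sample 2 = 4.24 > UCL; sample 3 = 3.63 < LCL.

out of control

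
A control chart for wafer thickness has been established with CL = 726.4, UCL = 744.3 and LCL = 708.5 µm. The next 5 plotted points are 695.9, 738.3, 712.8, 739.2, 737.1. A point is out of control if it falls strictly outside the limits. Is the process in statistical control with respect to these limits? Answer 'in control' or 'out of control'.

Compare each point to [708.5, 744.3]: sample 1 = 695.9 < LCL.

out of control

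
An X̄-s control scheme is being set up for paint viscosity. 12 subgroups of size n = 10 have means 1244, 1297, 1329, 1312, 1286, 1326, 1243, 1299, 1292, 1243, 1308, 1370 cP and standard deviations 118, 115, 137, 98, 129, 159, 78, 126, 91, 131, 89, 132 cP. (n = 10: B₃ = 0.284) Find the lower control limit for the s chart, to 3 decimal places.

33.204

s̄ = (118 + 115 + 137 + 98 + 129 + 159 + 78 + 126 + 91 + 131 + 89 + 132) / 12 = 116.9167
LCL_s = B₃·s̄ = 0.284 × 116.9167 = 33.2043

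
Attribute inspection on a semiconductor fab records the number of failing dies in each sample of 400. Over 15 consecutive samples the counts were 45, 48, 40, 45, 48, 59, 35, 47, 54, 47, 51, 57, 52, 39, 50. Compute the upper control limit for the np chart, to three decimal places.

67.263

p̄ = Σdᵢ / (k·n) = 717 / (15 × 400) = 0.11950
UCL = np̄ + 3·√(np̄(1−p̄)) = 47.8000 + 3 × √(47.8000×0.88050) = 47.8000 + 3 × 6.4875 = 67.2626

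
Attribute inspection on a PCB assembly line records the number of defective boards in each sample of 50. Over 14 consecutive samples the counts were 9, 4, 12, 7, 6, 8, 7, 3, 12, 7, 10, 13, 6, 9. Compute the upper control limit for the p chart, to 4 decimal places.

p̄ = Σdᵢ / (k·n) = 113 / (14 × 50) = 0.16143
UCL = p̄ + 3·√(p̄(1−p̄)/n) = 0.16143 + 3 × √(0.16143×0.83857/50) = 0.16143 + 3 × 0.05203 = 0.31753

0.3175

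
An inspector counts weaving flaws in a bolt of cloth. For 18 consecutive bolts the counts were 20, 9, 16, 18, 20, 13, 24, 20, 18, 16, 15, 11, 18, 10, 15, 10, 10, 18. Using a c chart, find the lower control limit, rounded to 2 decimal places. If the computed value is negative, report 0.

c̄ = (20 + 9 + 16 + 18 + 20 + 13 + 24 + 20 + 18 + 16 + 15 + 11 + 18 + 10 + 15 + 10 + 10 + 18) / 18 = 281 / 18 = 15.6111
LCL = c̄ − 3√c̄ = 15.6111 − 3 × 3.9511 = 3.7578

3.76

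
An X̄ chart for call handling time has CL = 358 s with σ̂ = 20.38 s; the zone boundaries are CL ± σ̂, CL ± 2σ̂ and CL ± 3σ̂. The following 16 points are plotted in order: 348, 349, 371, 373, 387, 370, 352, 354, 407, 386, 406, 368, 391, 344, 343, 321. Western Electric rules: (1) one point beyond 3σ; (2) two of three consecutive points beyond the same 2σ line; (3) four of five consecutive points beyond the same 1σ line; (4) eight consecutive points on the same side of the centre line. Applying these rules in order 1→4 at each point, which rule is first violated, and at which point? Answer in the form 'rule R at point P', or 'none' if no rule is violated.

Zone of each point (C = within 1σ̂, B = 1σ̂–2σ̂, A = 2σ̂–3σ̂, * = beyond 3σ̂; sign = side of CL): 1:-C, 2:-C, 3:+C, 4:+C, 5:+B, 6:+C, 7:-C, 8:-C, 9:+A, 10:+B, 11:+A, 12:+C, 13:+B, 14:-C, 15:-C, 16:-B
Rule 2 (two of three consecutive points beyond the same 2σ limit) is satisfied at point 11.

rule 2 at point 11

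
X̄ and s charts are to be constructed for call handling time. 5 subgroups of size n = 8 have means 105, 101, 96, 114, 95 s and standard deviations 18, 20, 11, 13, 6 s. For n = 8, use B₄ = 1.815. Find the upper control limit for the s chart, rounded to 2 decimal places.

24.68

s̄ = (18 + 20 + 11 + 13 + 6) / 5 = 13.6000
UCL_s = B₄·s̄ = 1.815 × 13.6000 = 24.6840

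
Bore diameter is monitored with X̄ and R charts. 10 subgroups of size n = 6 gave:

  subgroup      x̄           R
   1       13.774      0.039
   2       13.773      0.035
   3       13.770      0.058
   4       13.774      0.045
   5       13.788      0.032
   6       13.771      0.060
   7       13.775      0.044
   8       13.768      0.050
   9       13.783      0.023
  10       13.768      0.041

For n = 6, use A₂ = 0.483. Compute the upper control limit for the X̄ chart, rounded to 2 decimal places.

X̄̄ = (13.774 + 13.773 + 13.770 + 13.774 + 13.788 + 13.771 + 13.775 + 13.768 + 13.783 + 13.768) / 10 = 137.7440 / 10 = 13.7744
R̄ = (0.039 + 0.035 + 0.058 + 0.045 + 0.032 + 0.060 + 0.044 + 0.050 + 0.023 + 0.041) / 10 = 0.4270 / 10 = 0.0427
UCL = X̄̄ + A₂·R̄ = 13.7744 + 0.483 × 0.0427 = 13.7950

13.80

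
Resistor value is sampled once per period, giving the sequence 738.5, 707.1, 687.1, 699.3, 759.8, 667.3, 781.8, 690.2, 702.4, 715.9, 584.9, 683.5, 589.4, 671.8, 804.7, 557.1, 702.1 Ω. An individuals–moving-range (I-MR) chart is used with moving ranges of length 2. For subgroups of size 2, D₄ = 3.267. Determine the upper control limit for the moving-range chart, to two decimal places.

Moving ranges: 31.4, 20.0, 12.2, 60.5, 92.5, 114.5, 91.6, 12.2, 13.5, 131.0, 98.6, 94.1, 82.4, 132.9, 247.6, 145.0; M̄R̄ = 1380.0000 / 16 = 86.2500
UCL_MR = D₄·M̄R̄ = 3.267 × 86.2500 = 281.7788

281.78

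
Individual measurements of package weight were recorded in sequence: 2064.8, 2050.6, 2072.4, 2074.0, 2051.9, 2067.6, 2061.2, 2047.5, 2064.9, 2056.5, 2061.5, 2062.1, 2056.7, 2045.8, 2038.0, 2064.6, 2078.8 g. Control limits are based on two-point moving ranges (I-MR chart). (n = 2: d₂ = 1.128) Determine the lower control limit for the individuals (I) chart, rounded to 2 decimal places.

2028.05

X̄ = (2064.8 + 2050.6 + 2072.4 + 2074.0 + 2051.9 + 2067.6 + 2061.2 + 2047.5 + 2064.9 + 2056.5 + 2061.5 + 2062.1 + 2056.7 + 2045.8 + 2038.0 + 2064.6 + 2078.8) / 17 = 2059.9353
Moving ranges: 14.2, 21.8, 1.6, 22.1, 15.7, 6.4, 13.7, 17.4, 8.4, 5.0, 0.6, 5.4, 10.9, 7.8, 26.6, 14.2; M̄R̄ = 191.8000 / 16 = 11.9875
LCL = X̄ − 3·M̄R̄/d₂ = 2059.9353 − 3 × 11.9875 / 1.128 = 2028.0536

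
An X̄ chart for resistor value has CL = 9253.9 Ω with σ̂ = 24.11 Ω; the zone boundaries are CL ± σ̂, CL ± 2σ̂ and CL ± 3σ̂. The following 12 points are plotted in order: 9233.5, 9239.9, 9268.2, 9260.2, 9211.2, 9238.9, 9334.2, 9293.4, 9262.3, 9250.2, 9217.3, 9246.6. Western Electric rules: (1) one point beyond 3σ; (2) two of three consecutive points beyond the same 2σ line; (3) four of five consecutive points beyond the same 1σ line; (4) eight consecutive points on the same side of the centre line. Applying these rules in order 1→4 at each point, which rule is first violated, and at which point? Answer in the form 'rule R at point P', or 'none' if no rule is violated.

Zone of each point (C = within 1σ̂, B = 1σ̂–2σ̂, A = 2σ̂–3σ̂, * = beyond 3σ̂; sign = side of CL): 1:-C, 2:-C, 3:+C, 4:+C, 5:-B, 6:-C, 7:+*, 8:+B, 9:+C, 10:-C, 11:-B, 12:-C
Rule 1 (one point beyond the 3σ limits) is satisfied at point 7.

rule 1 at point 7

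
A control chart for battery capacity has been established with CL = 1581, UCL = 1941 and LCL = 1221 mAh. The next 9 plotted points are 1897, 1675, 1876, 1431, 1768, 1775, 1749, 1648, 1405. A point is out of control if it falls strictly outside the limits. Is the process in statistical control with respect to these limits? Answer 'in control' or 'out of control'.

in control

All 9 points lie within [1221, 1941].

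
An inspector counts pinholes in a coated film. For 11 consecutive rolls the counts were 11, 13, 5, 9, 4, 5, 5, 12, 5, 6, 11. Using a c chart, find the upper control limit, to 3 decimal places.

16.206

c̄ = (11 + 13 + 5 + 9 + 4 + 5 + 5 + 12 + 5 + 6 + 11) / 11 = 86 / 11 = 7.8182
UCL = c̄ + 3√c̄ = 7.8182 + 3 × √7.8182 = 7.8182 + 3 × 2.7961 = 16.2065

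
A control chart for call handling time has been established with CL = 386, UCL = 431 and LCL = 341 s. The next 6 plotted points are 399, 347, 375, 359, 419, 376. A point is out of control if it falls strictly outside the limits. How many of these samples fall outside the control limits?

All 6 points lie within [341, 431].

0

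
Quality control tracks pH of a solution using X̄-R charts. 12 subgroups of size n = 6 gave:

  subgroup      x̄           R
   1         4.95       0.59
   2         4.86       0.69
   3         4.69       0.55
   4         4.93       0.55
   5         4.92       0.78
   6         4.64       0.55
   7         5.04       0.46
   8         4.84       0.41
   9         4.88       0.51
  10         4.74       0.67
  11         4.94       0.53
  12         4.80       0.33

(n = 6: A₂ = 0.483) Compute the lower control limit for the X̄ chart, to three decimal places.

4.586

X̄̄ = (4.95 + 4.86 + 4.69 + 4.93 + 4.92 + 4.64 + 5.04 + 4.84 + 4.88 + 4.74 + 4.94 + 4.80) / 12 = 58.2300 / 12 = 4.8525
R̄ = (0.59 + 0.69 + 0.55 + 0.55 + 0.78 + 0.55 + 0.46 + 0.41 + 0.51 + 0.67 + 0.53 + 0.33) / 12 = 6.6200 / 12 = 0.5517
LCL = X̄̄ − A₂·R̄ = 4.8525 − 0.483 × 0.5517 = 4.5860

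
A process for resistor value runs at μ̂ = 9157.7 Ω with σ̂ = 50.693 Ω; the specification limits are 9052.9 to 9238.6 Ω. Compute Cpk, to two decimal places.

Cpu = (USL − μ̂) / (3σ̂) = (9238.6 − 9157.7) / (3 × 50.693) = 0.5320; Cpl = (μ̂ − LSL) / (3σ̂) = (9157.7 − 9052.9) / (3 × 50.693) = 0.6891; Cpk = min(Cpu, Cpl) = 0.5320

0.53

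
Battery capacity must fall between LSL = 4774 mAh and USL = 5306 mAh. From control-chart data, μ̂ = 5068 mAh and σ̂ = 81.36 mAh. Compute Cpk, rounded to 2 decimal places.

Cpu = (USL − μ̂) / (3σ̂) = (5306 − 5068) / (3 × 81.36) = 0.9751; Cpl = (μ̂ − LSL) / (3σ̂) = (5068 − 4774) / (3 × 81.36) = 1.2045; Cpk = min(Cpu, Cpl) = 0.9751

0.98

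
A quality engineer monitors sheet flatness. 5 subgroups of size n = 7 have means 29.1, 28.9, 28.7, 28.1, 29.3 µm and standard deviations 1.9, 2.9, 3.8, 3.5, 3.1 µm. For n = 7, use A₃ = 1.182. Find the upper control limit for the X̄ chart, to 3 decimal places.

X̄̄ = (29.1 + 28.9 + 28.7 + 28.1 + 29.3) / 5 = 28.8200
s̄ = (1.9 + 2.9 + 3.8 + 3.5 + 3.1) / 5 = 3.0400
UCL = X̄̄ + A₃·s̄ = 28.8200 + 1.182 × 3.0400 = 32.4133

32.413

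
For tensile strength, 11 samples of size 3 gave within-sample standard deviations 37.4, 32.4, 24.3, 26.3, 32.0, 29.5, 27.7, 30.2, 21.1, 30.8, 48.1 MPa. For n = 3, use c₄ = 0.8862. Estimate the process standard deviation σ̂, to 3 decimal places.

34.858

s̄ = (37.4 + 32.4 + 24.3 + 26.3 + 32.0 + 29.5 + 27.7 + 30.2 + 21.1 + 30.8 + 48.1) / 11 = 30.8909
σ̂ = s̄ / c₄ = 30.8909 / 0.8862 = 34.8577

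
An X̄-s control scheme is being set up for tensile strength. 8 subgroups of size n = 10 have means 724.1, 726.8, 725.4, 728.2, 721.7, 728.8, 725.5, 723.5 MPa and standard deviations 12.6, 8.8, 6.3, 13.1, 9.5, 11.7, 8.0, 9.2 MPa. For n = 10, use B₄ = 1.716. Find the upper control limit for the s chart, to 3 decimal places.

16.988

s̄ = (12.6 + 8.8 + 6.3 + 13.1 + 9.5 + 11.7 + 8.0 + 9.2) / 8 = 9.9000
UCL_s = B₄·s̄ = 1.716 × 9.9000 = 16.9884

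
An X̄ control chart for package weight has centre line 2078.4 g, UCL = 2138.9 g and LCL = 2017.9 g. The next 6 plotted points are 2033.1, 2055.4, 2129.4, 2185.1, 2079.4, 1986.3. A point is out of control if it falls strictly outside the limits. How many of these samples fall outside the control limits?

Compare each point to [2017.9, 2138.9]: sample 4 = 2185.1 > UCL; sample 6 = 1986.3 < LCL.

2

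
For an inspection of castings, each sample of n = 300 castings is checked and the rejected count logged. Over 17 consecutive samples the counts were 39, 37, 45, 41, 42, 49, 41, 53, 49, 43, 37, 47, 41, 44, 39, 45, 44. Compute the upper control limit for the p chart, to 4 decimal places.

0.2052

p̄ = Σdᵢ / (k·n) = 736 / (17 × 300) = 0.14431
UCL = p̄ + 3·√(p̄(1−p̄)/n) = 0.14431 + 3 × √(0.14431×0.85569/300) = 0.14431 + 3 × 0.02029 = 0.20518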